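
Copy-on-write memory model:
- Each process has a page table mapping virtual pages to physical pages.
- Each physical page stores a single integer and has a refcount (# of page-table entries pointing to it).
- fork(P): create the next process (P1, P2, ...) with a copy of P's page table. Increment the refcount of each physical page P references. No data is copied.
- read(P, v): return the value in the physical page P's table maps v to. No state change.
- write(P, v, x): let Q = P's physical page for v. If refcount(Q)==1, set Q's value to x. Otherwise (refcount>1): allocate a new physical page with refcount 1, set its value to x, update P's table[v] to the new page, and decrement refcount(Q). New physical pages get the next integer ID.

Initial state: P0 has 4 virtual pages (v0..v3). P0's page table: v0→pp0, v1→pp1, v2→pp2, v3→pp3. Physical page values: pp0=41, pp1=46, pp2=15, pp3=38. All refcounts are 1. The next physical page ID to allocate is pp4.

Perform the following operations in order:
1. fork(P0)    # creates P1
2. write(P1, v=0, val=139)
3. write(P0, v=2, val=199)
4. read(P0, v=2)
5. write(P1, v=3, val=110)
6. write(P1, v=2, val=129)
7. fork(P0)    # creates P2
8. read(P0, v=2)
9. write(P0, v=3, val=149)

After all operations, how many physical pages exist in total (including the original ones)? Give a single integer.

Op 1: fork(P0) -> P1. 4 ppages; refcounts: pp0:2 pp1:2 pp2:2 pp3:2
Op 2: write(P1, v0, 139). refcount(pp0)=2>1 -> COPY to pp4. 5 ppages; refcounts: pp0:1 pp1:2 pp2:2 pp3:2 pp4:1
Op 3: write(P0, v2, 199). refcount(pp2)=2>1 -> COPY to pp5. 6 ppages; refcounts: pp0:1 pp1:2 pp2:1 pp3:2 pp4:1 pp5:1
Op 4: read(P0, v2) -> 199. No state change.
Op 5: write(P1, v3, 110). refcount(pp3)=2>1 -> COPY to pp6. 7 ppages; refcounts: pp0:1 pp1:2 pp2:1 pp3:1 pp4:1 pp5:1 pp6:1
Op 6: write(P1, v2, 129). refcount(pp2)=1 -> write in place. 7 ppages; refcounts: pp0:1 pp1:2 pp2:1 pp3:1 pp4:1 pp5:1 pp6:1
Op 7: fork(P0) -> P2. 7 ppages; refcounts: pp0:2 pp1:3 pp2:1 pp3:2 pp4:1 pp5:2 pp6:1
Op 8: read(P0, v2) -> 199. No state change.
Op 9: write(P0, v3, 149). refcount(pp3)=2>1 -> COPY to pp7. 8 ppages; refcounts: pp0:2 pp1:3 pp2:1 pp3:1 pp4:1 pp5:2 pp6:1 pp7:1

Answer: 8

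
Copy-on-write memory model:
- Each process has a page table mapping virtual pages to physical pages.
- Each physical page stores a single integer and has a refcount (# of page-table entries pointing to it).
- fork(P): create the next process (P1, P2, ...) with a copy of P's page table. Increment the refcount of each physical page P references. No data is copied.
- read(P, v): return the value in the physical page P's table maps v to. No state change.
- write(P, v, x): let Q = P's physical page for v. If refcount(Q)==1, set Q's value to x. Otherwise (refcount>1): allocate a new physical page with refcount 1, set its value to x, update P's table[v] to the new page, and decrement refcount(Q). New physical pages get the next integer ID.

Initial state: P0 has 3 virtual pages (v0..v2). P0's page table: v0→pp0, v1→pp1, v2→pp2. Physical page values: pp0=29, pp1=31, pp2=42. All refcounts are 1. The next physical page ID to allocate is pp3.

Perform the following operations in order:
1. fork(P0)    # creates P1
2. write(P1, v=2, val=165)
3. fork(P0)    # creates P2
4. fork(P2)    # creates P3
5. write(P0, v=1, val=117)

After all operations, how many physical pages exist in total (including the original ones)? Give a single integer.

Op 1: fork(P0) -> P1. 3 ppages; refcounts: pp0:2 pp1:2 pp2:2
Op 2: write(P1, v2, 165). refcount(pp2)=2>1 -> COPY to pp3. 4 ppages; refcounts: pp0:2 pp1:2 pp2:1 pp3:1
Op 3: fork(P0) -> P2. 4 ppages; refcounts: pp0:3 pp1:3 pp2:2 pp3:1
Op 4: fork(P2) -> P3. 4 ppages; refcounts: pp0:4 pp1:4 pp2:3 pp3:1
Op 5: write(P0, v1, 117). refcount(pp1)=4>1 -> COPY to pp4. 5 ppages; refcounts: pp0:4 pp1:3 pp2:3 pp3:1 pp4:1

Answer: 5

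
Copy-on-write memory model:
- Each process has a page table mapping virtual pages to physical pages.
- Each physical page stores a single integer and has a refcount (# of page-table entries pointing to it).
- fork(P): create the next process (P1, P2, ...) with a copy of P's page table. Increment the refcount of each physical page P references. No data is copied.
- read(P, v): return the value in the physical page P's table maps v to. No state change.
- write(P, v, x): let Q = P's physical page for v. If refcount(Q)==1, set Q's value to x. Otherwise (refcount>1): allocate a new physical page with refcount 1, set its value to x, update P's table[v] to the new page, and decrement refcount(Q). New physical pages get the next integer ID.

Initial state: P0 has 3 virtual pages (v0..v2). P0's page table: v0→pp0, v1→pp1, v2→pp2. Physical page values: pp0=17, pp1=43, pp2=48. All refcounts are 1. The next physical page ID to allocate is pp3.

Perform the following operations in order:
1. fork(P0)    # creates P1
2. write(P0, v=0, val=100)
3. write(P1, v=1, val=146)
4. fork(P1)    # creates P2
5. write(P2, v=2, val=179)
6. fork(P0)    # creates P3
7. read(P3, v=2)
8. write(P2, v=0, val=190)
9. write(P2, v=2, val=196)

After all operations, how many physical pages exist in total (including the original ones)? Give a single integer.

Op 1: fork(P0) -> P1. 3 ppages; refcounts: pp0:2 pp1:2 pp2:2
Op 2: write(P0, v0, 100). refcount(pp0)=2>1 -> COPY to pp3. 4 ppages; refcounts: pp0:1 pp1:2 pp2:2 pp3:1
Op 3: write(P1, v1, 146). refcount(pp1)=2>1 -> COPY to pp4. 5 ppages; refcounts: pp0:1 pp1:1 pp2:2 pp3:1 pp4:1
Op 4: fork(P1) -> P2. 5 ppages; refcounts: pp0:2 pp1:1 pp2:3 pp3:1 pp4:2
Op 5: write(P2, v2, 179). refcount(pp2)=3>1 -> COPY to pp5. 6 ppages; refcounts: pp0:2 pp1:1 pp2:2 pp3:1 pp4:2 pp5:1
Op 6: fork(P0) -> P3. 6 ppages; refcounts: pp0:2 pp1:2 pp2:3 pp3:2 pp4:2 pp5:1
Op 7: read(P3, v2) -> 48. No state change.
Op 8: write(P2, v0, 190). refcount(pp0)=2>1 -> COPY to pp6. 7 ppages; refcounts: pp0:1 pp1:2 pp2:3 pp3:2 pp4:2 pp5:1 pp6:1
Op 9: write(P2, v2, 196). refcount(pp5)=1 -> write in place. 7 ppages; refcounts: pp0:1 pp1:2 pp2:3 pp3:2 pp4:2 pp5:1 pp6:1

Answer: 7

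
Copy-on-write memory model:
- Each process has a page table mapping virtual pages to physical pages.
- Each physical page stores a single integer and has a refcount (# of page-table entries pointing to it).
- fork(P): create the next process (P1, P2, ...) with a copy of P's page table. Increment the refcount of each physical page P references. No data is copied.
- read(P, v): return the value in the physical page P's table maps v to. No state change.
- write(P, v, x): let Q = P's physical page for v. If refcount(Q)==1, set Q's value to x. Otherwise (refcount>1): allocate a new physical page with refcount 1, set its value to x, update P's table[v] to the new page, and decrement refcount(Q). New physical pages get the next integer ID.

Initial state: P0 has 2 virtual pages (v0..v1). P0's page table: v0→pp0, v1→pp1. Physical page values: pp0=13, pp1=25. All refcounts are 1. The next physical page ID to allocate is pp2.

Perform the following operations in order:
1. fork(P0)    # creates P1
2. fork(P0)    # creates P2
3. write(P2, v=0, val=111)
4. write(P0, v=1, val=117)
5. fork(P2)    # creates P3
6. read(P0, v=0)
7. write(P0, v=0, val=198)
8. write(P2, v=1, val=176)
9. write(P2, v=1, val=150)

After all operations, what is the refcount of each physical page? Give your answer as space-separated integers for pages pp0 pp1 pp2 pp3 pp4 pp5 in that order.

Answer: 1 2 2 1 1 1

Derivation:
Op 1: fork(P0) -> P1. 2 ppages; refcounts: pp0:2 pp1:2
Op 2: fork(P0) -> P2. 2 ppages; refcounts: pp0:3 pp1:3
Op 3: write(P2, v0, 111). refcount(pp0)=3>1 -> COPY to pp2. 3 ppages; refcounts: pp0:2 pp1:3 pp2:1
Op 4: write(P0, v1, 117). refcount(pp1)=3>1 -> COPY to pp3. 4 ppages; refcounts: pp0:2 pp1:2 pp2:1 pp3:1
Op 5: fork(P2) -> P3. 4 ppages; refcounts: pp0:2 pp1:3 pp2:2 pp3:1
Op 6: read(P0, v0) -> 13. No state change.
Op 7: write(P0, v0, 198). refcount(pp0)=2>1 -> COPY to pp4. 5 ppages; refcounts: pp0:1 pp1:3 pp2:2 pp3:1 pp4:1
Op 8: write(P2, v1, 176). refcount(pp1)=3>1 -> COPY to pp5. 6 ppages; refcounts: pp0:1 pp1:2 pp2:2 pp3:1 pp4:1 pp5:1
Op 9: write(P2, v1, 150). refcount(pp5)=1 -> write in place. 6 ppages; refcounts: pp0:1 pp1:2 pp2:2 pp3:1 pp4:1 pp5:1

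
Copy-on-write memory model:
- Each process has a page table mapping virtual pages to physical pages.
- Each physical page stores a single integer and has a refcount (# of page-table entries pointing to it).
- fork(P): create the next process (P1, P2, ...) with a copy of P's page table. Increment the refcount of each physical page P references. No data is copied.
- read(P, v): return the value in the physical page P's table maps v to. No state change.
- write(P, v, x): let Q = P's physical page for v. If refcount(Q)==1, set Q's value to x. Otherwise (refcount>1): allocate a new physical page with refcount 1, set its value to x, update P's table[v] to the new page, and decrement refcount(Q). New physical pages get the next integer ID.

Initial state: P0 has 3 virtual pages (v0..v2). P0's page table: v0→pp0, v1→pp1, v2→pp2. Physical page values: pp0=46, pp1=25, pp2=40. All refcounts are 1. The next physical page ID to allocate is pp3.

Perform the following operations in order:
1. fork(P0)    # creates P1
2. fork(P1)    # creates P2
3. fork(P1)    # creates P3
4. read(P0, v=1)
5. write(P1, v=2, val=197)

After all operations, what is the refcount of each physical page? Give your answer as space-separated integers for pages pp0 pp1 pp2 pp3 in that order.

Answer: 4 4 3 1

Derivation:
Op 1: fork(P0) -> P1. 3 ppages; refcounts: pp0:2 pp1:2 pp2:2
Op 2: fork(P1) -> P2. 3 ppages; refcounts: pp0:3 pp1:3 pp2:3
Op 3: fork(P1) -> P3. 3 ppages; refcounts: pp0:4 pp1:4 pp2:4
Op 4: read(P0, v1) -> 25. No state change.
Op 5: write(P1, v2, 197). refcount(pp2)=4>1 -> COPY to pp3. 4 ppages; refcounts: pp0:4 pp1:4 pp2:3 pp3:1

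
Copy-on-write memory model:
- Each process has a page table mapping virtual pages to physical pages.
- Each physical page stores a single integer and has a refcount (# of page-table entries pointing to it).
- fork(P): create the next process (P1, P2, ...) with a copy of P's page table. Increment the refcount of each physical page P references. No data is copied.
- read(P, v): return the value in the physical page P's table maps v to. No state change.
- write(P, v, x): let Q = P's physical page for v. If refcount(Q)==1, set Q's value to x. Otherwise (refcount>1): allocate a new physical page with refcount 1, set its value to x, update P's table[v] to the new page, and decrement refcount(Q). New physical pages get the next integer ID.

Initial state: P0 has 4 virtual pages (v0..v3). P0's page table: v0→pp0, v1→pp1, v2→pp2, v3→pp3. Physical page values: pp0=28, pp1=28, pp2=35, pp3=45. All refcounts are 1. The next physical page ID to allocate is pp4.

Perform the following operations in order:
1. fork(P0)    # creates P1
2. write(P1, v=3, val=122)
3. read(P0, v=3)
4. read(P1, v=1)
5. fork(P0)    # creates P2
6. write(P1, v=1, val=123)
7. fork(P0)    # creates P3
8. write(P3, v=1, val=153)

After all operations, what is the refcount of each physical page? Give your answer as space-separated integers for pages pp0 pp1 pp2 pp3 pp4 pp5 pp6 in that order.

Op 1: fork(P0) -> P1. 4 ppages; refcounts: pp0:2 pp1:2 pp2:2 pp3:2
Op 2: write(P1, v3, 122). refcount(pp3)=2>1 -> COPY to pp4. 5 ppages; refcounts: pp0:2 pp1:2 pp2:2 pp3:1 pp4:1
Op 3: read(P0, v3) -> 45. No state change.
Op 4: read(P1, v1) -> 28. No state change.
Op 5: fork(P0) -> P2. 5 ppages; refcounts: pp0:3 pp1:3 pp2:3 pp3:2 pp4:1
Op 6: write(P1, v1, 123). refcount(pp1)=3>1 -> COPY to pp5. 6 ppages; refcounts: pp0:3 pp1:2 pp2:3 pp3:2 pp4:1 pp5:1
Op 7: fork(P0) -> P3. 6 ppages; refcounts: pp0:4 pp1:3 pp2:4 pp3:3 pp4:1 pp5:1
Op 8: write(P3, v1, 153). refcount(pp1)=3>1 -> COPY to pp6. 7 ppages; refcounts: pp0:4 pp1:2 pp2:4 pp3:3 pp4:1 pp5:1 pp6:1

Answer: 4 2 4 3 1 1 1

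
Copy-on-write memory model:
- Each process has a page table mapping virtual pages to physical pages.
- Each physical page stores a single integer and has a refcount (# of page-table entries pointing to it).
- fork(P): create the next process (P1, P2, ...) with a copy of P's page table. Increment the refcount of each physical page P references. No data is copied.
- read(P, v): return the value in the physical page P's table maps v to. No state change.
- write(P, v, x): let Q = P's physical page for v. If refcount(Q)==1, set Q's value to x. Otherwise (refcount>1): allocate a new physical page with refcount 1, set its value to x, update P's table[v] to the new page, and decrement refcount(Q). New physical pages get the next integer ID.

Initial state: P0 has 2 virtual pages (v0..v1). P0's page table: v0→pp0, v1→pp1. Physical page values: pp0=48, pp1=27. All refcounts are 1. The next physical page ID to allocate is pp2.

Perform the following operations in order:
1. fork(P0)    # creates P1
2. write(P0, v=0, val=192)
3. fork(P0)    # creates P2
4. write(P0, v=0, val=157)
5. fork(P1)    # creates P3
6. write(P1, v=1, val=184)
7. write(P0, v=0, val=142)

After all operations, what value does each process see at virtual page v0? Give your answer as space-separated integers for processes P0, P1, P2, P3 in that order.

Op 1: fork(P0) -> P1. 2 ppages; refcounts: pp0:2 pp1:2
Op 2: write(P0, v0, 192). refcount(pp0)=2>1 -> COPY to pp2. 3 ppages; refcounts: pp0:1 pp1:2 pp2:1
Op 3: fork(P0) -> P2. 3 ppages; refcounts: pp0:1 pp1:3 pp2:2
Op 4: write(P0, v0, 157). refcount(pp2)=2>1 -> COPY to pp3. 4 ppages; refcounts: pp0:1 pp1:3 pp2:1 pp3:1
Op 5: fork(P1) -> P3. 4 ppages; refcounts: pp0:2 pp1:4 pp2:1 pp3:1
Op 6: write(P1, v1, 184). refcount(pp1)=4>1 -> COPY to pp4. 5 ppages; refcounts: pp0:2 pp1:3 pp2:1 pp3:1 pp4:1
Op 7: write(P0, v0, 142). refcount(pp3)=1 -> write in place. 5 ppages; refcounts: pp0:2 pp1:3 pp2:1 pp3:1 pp4:1
P0: v0 -> pp3 = 142
P1: v0 -> pp0 = 48
P2: v0 -> pp2 = 192
P3: v0 -> pp0 = 48

Answer: 142 48 192 48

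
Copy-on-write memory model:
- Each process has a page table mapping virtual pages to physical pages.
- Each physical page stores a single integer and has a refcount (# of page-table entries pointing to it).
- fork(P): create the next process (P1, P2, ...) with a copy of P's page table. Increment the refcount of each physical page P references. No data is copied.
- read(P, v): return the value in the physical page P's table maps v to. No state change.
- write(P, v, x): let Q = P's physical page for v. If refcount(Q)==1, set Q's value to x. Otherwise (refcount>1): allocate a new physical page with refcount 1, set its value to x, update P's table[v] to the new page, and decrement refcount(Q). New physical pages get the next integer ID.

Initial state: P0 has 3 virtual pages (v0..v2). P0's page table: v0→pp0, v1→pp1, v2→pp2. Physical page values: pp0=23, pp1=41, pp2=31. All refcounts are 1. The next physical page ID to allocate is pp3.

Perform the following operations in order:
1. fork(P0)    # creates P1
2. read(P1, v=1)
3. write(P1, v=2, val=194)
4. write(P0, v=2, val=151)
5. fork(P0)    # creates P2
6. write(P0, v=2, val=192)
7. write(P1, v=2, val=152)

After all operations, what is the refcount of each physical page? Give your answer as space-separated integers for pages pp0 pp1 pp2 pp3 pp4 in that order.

Answer: 3 3 1 1 1

Derivation:
Op 1: fork(P0) -> P1. 3 ppages; refcounts: pp0:2 pp1:2 pp2:2
Op 2: read(P1, v1) -> 41. No state change.
Op 3: write(P1, v2, 194). refcount(pp2)=2>1 -> COPY to pp3. 4 ppages; refcounts: pp0:2 pp1:2 pp2:1 pp3:1
Op 4: write(P0, v2, 151). refcount(pp2)=1 -> write in place. 4 ppages; refcounts: pp0:2 pp1:2 pp2:1 pp3:1
Op 5: fork(P0) -> P2. 4 ppages; refcounts: pp0:3 pp1:3 pp2:2 pp3:1
Op 6: write(P0, v2, 192). refcount(pp2)=2>1 -> COPY to pp4. 5 ppages; refcounts: pp0:3 pp1:3 pp2:1 pp3:1 pp4:1
Op 7: write(P1, v2, 152). refcount(pp3)=1 -> write in place. 5 ppages; refcounts: pp0:3 pp1:3 pp2:1 pp3:1 pp4:1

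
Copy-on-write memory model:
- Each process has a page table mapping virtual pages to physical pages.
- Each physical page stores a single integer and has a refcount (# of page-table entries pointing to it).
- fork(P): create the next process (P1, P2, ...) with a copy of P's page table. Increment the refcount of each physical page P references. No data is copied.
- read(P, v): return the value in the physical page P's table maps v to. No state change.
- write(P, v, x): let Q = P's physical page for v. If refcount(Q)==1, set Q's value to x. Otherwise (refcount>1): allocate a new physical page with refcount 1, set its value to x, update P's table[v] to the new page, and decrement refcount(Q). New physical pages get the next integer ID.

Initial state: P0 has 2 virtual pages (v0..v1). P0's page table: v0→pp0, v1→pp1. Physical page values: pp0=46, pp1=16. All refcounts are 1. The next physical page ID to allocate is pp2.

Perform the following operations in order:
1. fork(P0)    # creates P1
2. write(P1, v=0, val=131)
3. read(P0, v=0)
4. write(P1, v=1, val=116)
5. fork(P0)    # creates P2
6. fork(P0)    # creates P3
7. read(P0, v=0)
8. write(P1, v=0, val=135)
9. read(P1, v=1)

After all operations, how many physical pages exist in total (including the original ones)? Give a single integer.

Op 1: fork(P0) -> P1. 2 ppages; refcounts: pp0:2 pp1:2
Op 2: write(P1, v0, 131). refcount(pp0)=2>1 -> COPY to pp2. 3 ppages; refcounts: pp0:1 pp1:2 pp2:1
Op 3: read(P0, v0) -> 46. No state change.
Op 4: write(P1, v1, 116). refcount(pp1)=2>1 -> COPY to pp3. 4 ppages; refcounts: pp0:1 pp1:1 pp2:1 pp3:1
Op 5: fork(P0) -> P2. 4 ppages; refcounts: pp0:2 pp1:2 pp2:1 pp3:1
Op 6: fork(P0) -> P3. 4 ppages; refcounts: pp0:3 pp1:3 pp2:1 pp3:1
Op 7: read(P0, v0) -> 46. No state change.
Op 8: write(P1, v0, 135). refcount(pp2)=1 -> write in place. 4 ppages; refcounts: pp0:3 pp1:3 pp2:1 pp3:1
Op 9: read(P1, v1) -> 116. No state change.

Answer: 4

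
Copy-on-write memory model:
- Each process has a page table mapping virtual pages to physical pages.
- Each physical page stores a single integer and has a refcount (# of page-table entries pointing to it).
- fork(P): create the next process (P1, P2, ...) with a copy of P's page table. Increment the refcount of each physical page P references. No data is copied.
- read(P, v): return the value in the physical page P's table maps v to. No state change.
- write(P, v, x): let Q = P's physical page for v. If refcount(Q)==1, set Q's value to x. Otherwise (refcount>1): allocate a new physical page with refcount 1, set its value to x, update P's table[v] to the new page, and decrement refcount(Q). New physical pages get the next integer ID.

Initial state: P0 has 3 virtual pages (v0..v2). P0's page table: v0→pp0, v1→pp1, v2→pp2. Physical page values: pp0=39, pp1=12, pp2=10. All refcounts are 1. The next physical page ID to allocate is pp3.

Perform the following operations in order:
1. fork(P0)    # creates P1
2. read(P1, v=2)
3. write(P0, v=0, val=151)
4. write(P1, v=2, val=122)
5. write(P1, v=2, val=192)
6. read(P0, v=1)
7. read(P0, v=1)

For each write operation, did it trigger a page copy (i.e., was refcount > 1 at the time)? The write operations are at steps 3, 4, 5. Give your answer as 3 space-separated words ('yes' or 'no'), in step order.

Op 1: fork(P0) -> P1. 3 ppages; refcounts: pp0:2 pp1:2 pp2:2
Op 2: read(P1, v2) -> 10. No state change.
Op 3: write(P0, v0, 151). refcount(pp0)=2>1 -> COPY to pp3. 4 ppages; refcounts: pp0:1 pp1:2 pp2:2 pp3:1
Op 4: write(P1, v2, 122). refcount(pp2)=2>1 -> COPY to pp4. 5 ppages; refcounts: pp0:1 pp1:2 pp2:1 pp3:1 pp4:1
Op 5: write(P1, v2, 192). refcount(pp4)=1 -> write in place. 5 ppages; refcounts: pp0:1 pp1:2 pp2:1 pp3:1 pp4:1
Op 6: read(P0, v1) -> 12. No state change.
Op 7: read(P0, v1) -> 12. No state change.

yes yes no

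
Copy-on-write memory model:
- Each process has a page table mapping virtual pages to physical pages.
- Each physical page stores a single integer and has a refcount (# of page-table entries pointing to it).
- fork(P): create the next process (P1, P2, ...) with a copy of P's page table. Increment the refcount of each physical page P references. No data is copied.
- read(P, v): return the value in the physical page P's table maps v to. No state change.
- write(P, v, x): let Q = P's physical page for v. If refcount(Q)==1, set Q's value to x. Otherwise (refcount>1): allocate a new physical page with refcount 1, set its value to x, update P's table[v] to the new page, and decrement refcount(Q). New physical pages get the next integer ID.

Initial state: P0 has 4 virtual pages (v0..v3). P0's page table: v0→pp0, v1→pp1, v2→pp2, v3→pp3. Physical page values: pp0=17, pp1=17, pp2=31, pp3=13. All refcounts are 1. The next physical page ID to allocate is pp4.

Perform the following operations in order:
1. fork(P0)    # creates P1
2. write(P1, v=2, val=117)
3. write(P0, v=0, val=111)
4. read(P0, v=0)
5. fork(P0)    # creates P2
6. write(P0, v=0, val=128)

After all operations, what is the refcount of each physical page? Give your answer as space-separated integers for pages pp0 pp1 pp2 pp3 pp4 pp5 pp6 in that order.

Op 1: fork(P0) -> P1. 4 ppages; refcounts: pp0:2 pp1:2 pp2:2 pp3:2
Op 2: write(P1, v2, 117). refcount(pp2)=2>1 -> COPY to pp4. 5 ppages; refcounts: pp0:2 pp1:2 pp2:1 pp3:2 pp4:1
Op 3: write(P0, v0, 111). refcount(pp0)=2>1 -> COPY to pp5. 6 ppages; refcounts: pp0:1 pp1:2 pp2:1 pp3:2 pp4:1 pp5:1
Op 4: read(P0, v0) -> 111. No state change.
Op 5: fork(P0) -> P2. 6 ppages; refcounts: pp0:1 pp1:3 pp2:2 pp3:3 pp4:1 pp5:2
Op 6: write(P0, v0, 128). refcount(pp5)=2>1 -> COPY to pp6. 7 ppages; refcounts: pp0:1 pp1:3 pp2:2 pp3:3 pp4:1 pp5:1 pp6:1

Answer: 1 3 2 3 1 1 1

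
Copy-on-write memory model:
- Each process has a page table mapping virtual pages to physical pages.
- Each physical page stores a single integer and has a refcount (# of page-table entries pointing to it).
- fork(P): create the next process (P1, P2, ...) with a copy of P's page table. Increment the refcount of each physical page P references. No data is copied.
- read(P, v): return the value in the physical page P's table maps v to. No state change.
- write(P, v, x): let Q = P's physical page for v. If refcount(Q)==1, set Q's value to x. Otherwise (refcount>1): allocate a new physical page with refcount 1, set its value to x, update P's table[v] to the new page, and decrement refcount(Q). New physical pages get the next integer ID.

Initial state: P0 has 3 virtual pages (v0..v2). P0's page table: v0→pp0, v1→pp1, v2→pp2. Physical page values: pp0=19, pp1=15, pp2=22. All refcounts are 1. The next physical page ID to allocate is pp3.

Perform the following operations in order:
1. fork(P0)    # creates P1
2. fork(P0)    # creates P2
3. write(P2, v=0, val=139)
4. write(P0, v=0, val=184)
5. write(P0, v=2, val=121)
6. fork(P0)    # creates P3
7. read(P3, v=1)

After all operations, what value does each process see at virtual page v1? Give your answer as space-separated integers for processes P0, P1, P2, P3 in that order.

Op 1: fork(P0) -> P1. 3 ppages; refcounts: pp0:2 pp1:2 pp2:2
Op 2: fork(P0) -> P2. 3 ppages; refcounts: pp0:3 pp1:3 pp2:3
Op 3: write(P2, v0, 139). refcount(pp0)=3>1 -> COPY to pp3. 4 ppages; refcounts: pp0:2 pp1:3 pp2:3 pp3:1
Op 4: write(P0, v0, 184). refcount(pp0)=2>1 -> COPY to pp4. 5 ppages; refcounts: pp0:1 pp1:3 pp2:3 pp3:1 pp4:1
Op 5: write(P0, v2, 121). refcount(pp2)=3>1 -> COPY to pp5. 6 ppages; refcounts: pp0:1 pp1:3 pp2:2 pp3:1 pp4:1 pp5:1
Op 6: fork(P0) -> P3. 6 ppages; refcounts: pp0:1 pp1:4 pp2:2 pp3:1 pp4:2 pp5:2
Op 7: read(P3, v1) -> 15. No state change.
P0: v1 -> pp1 = 15
P1: v1 -> pp1 = 15
P2: v1 -> pp1 = 15
P3: v1 -> pp1 = 15

Answer: 15 15 15 15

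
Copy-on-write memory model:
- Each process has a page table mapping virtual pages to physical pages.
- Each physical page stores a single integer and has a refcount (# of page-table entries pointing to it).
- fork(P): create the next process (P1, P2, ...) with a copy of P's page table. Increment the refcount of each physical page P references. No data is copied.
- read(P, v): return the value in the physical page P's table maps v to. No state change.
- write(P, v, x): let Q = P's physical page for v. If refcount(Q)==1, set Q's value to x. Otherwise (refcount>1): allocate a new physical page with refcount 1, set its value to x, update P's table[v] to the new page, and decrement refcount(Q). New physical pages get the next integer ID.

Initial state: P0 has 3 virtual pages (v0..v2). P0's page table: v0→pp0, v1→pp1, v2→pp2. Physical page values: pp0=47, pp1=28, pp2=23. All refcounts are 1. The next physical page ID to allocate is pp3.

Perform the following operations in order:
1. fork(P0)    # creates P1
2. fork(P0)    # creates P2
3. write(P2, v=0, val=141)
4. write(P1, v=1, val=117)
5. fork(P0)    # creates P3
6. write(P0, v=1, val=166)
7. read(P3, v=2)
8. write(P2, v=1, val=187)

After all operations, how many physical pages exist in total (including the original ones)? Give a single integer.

Op 1: fork(P0) -> P1. 3 ppages; refcounts: pp0:2 pp1:2 pp2:2
Op 2: fork(P0) -> P2. 3 ppages; refcounts: pp0:3 pp1:3 pp2:3
Op 3: write(P2, v0, 141). refcount(pp0)=3>1 -> COPY to pp3. 4 ppages; refcounts: pp0:2 pp1:3 pp2:3 pp3:1
Op 4: write(P1, v1, 117). refcount(pp1)=3>1 -> COPY to pp4. 5 ppages; refcounts: pp0:2 pp1:2 pp2:3 pp3:1 pp4:1
Op 5: fork(P0) -> P3. 5 ppages; refcounts: pp0:3 pp1:3 pp2:4 pp3:1 pp4:1
Op 6: write(P0, v1, 166). refcount(pp1)=3>1 -> COPY to pp5. 6 ppages; refcounts: pp0:3 pp1:2 pp2:4 pp3:1 pp4:1 pp5:1
Op 7: read(P3, v2) -> 23. No state change.
Op 8: write(P2, v1, 187). refcount(pp1)=2>1 -> COPY to pp6. 7 ppages; refcounts: pp0:3 pp1:1 pp2:4 pp3:1 pp4:1 pp5:1 pp6:1

Answer: 7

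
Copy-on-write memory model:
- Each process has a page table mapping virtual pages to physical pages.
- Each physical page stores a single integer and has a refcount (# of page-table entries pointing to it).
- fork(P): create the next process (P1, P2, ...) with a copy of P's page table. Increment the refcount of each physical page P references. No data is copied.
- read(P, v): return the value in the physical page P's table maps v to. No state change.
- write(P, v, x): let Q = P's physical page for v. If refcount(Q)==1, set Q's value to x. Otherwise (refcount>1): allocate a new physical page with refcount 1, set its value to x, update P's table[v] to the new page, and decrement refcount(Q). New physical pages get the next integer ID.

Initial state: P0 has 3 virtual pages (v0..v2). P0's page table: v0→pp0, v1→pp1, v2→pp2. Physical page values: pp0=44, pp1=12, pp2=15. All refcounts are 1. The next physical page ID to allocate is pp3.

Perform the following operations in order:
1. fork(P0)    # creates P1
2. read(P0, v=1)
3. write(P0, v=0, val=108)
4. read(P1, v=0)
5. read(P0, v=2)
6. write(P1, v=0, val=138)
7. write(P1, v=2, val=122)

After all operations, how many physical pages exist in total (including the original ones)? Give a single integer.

Answer: 5

Derivation:
Op 1: fork(P0) -> P1. 3 ppages; refcounts: pp0:2 pp1:2 pp2:2
Op 2: read(P0, v1) -> 12. No state change.
Op 3: write(P0, v0, 108). refcount(pp0)=2>1 -> COPY to pp3. 4 ppages; refcounts: pp0:1 pp1:2 pp2:2 pp3:1
Op 4: read(P1, v0) -> 44. No state change.
Op 5: read(P0, v2) -> 15. No state change.
Op 6: write(P1, v0, 138). refcount(pp0)=1 -> write in place. 4 ppages; refcounts: pp0:1 pp1:2 pp2:2 pp3:1
Op 7: write(P1, v2, 122). refcount(pp2)=2>1 -> COPY to pp4. 5 ppages; refcounts: pp0:1 pp1:2 pp2:1 pp3:1 pp4:1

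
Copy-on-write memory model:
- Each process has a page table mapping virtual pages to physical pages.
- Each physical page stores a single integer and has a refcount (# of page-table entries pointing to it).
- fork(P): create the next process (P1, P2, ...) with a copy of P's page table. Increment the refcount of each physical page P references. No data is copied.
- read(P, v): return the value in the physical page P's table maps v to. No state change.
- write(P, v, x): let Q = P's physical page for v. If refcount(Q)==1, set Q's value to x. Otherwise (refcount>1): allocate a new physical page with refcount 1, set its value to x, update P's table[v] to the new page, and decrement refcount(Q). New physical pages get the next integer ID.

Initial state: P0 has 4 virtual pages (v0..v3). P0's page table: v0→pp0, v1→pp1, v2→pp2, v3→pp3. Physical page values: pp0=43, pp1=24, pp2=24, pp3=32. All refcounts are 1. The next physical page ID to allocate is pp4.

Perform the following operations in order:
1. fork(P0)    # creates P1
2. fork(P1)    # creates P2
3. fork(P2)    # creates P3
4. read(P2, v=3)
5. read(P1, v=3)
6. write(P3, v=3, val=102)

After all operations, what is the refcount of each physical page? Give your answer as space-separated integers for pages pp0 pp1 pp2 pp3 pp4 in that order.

Answer: 4 4 4 3 1

Derivation:
Op 1: fork(P0) -> P1. 4 ppages; refcounts: pp0:2 pp1:2 pp2:2 pp3:2
Op 2: fork(P1) -> P2. 4 ppages; refcounts: pp0:3 pp1:3 pp2:3 pp3:3
Op 3: fork(P2) -> P3. 4 ppages; refcounts: pp0:4 pp1:4 pp2:4 pp3:4
Op 4: read(P2, v3) -> 32. No state change.
Op 5: read(P1, v3) -> 32. No state change.
Op 6: write(P3, v3, 102). refcount(pp3)=4>1 -> COPY to pp4. 5 ppages; refcounts: pp0:4 pp1:4 pp2:4 pp3:3 pp4:1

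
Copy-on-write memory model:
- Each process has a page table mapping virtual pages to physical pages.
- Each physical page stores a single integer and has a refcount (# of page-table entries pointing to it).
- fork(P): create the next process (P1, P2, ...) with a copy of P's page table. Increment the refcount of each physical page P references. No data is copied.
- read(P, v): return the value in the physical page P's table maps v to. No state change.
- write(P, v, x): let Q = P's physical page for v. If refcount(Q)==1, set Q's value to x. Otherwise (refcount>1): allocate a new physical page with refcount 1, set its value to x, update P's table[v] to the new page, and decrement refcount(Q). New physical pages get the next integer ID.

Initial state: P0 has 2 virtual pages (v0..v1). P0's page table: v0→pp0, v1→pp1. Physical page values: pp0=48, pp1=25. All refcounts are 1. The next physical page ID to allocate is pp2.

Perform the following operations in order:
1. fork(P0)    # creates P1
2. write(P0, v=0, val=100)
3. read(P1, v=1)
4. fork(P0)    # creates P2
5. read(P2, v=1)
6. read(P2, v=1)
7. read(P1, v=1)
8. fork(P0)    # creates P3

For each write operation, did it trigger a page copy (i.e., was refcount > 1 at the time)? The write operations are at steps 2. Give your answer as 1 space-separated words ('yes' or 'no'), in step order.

Op 1: fork(P0) -> P1. 2 ppages; refcounts: pp0:2 pp1:2
Op 2: write(P0, v0, 100). refcount(pp0)=2>1 -> COPY to pp2. 3 ppages; refcounts: pp0:1 pp1:2 pp2:1
Op 3: read(P1, v1) -> 25. No state change.
Op 4: fork(P0) -> P2. 3 ppages; refcounts: pp0:1 pp1:3 pp2:2
Op 5: read(P2, v1) -> 25. No state change.
Op 6: read(P2, v1) -> 25. No state change.
Op 7: read(P1, v1) -> 25. No state change.
Op 8: fork(P0) -> P3. 3 ppages; refcounts: pp0:1 pp1:4 pp2:3

yes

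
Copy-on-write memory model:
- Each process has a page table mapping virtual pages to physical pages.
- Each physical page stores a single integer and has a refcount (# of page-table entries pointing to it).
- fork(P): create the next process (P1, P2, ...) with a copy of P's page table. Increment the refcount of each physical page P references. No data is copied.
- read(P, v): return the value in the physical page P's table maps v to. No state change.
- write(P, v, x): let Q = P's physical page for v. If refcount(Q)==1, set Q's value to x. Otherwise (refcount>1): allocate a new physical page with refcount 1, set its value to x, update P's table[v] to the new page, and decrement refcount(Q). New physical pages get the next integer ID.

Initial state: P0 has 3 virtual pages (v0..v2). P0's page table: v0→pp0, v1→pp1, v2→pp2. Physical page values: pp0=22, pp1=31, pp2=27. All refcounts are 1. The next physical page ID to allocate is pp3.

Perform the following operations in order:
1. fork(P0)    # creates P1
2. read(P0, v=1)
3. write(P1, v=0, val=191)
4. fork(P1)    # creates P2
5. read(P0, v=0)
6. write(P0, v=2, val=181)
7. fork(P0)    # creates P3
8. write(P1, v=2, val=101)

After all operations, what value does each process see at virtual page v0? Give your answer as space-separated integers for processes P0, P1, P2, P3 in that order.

Answer: 22 191 191 22

Derivation:
Op 1: fork(P0) -> P1. 3 ppages; refcounts: pp0:2 pp1:2 pp2:2
Op 2: read(P0, v1) -> 31. No state change.
Op 3: write(P1, v0, 191). refcount(pp0)=2>1 -> COPY to pp3. 4 ppages; refcounts: pp0:1 pp1:2 pp2:2 pp3:1
Op 4: fork(P1) -> P2. 4 ppages; refcounts: pp0:1 pp1:3 pp2:3 pp3:2
Op 5: read(P0, v0) -> 22. No state change.
Op 6: write(P0, v2, 181). refcount(pp2)=3>1 -> COPY to pp4. 5 ppages; refcounts: pp0:1 pp1:3 pp2:2 pp3:2 pp4:1
Op 7: fork(P0) -> P3. 5 ppages; refcounts: pp0:2 pp1:4 pp2:2 pp3:2 pp4:2
Op 8: write(P1, v2, 101). refcount(pp2)=2>1 -> COPY to pp5. 6 ppages; refcounts: pp0:2 pp1:4 pp2:1 pp3:2 pp4:2 pp5:1
P0: v0 -> pp0 = 22
P1: v0 -> pp3 = 191
P2: v0 -> pp3 = 191
P3: v0 -> pp0 = 22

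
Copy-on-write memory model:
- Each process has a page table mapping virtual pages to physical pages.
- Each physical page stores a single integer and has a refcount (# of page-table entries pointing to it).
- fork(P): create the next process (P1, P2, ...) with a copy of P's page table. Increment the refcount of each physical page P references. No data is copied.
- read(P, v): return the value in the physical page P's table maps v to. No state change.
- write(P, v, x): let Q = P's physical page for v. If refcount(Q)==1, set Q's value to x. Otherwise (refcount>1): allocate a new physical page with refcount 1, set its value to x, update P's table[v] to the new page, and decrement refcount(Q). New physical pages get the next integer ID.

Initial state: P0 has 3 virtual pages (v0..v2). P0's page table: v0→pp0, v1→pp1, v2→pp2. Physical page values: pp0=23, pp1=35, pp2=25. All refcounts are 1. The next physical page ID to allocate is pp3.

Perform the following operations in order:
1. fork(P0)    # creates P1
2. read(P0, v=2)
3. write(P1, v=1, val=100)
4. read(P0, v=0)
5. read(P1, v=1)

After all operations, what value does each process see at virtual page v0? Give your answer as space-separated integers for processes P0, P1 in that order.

Op 1: fork(P0) -> P1. 3 ppages; refcounts: pp0:2 pp1:2 pp2:2
Op 2: read(P0, v2) -> 25. No state change.
Op 3: write(P1, v1, 100). refcount(pp1)=2>1 -> COPY to pp3. 4 ppages; refcounts: pp0:2 pp1:1 pp2:2 pp3:1
Op 4: read(P0, v0) -> 23. No state change.
Op 5: read(P1, v1) -> 100. No state change.
P0: v0 -> pp0 = 23
P1: v0 -> pp0 = 23

Answer: 23 23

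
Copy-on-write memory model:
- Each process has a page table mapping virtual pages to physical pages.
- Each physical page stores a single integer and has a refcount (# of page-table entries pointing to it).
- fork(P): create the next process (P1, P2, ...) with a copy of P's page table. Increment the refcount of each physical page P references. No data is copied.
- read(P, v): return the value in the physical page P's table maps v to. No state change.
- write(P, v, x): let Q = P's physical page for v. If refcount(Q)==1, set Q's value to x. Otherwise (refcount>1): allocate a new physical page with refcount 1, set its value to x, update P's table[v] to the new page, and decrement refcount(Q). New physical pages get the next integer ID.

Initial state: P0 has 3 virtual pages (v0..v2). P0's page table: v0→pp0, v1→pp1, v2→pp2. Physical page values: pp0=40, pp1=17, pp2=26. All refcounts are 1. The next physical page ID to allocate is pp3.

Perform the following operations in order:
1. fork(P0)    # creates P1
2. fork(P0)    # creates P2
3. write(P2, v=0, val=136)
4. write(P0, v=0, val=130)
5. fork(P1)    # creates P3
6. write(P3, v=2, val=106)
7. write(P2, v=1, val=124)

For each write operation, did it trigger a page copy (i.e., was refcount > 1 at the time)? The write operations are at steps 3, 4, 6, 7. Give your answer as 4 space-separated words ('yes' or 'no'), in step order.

Op 1: fork(P0) -> P1. 3 ppages; refcounts: pp0:2 pp1:2 pp2:2
Op 2: fork(P0) -> P2. 3 ppages; refcounts: pp0:3 pp1:3 pp2:3
Op 3: write(P2, v0, 136). refcount(pp0)=3>1 -> COPY to pp3. 4 ppages; refcounts: pp0:2 pp1:3 pp2:3 pp3:1
Op 4: write(P0, v0, 130). refcount(pp0)=2>1 -> COPY to pp4. 5 ppages; refcounts: pp0:1 pp1:3 pp2:3 pp3:1 pp4:1
Op 5: fork(P1) -> P3. 5 ppages; refcounts: pp0:2 pp1:4 pp2:4 pp3:1 pp4:1
Op 6: write(P3, v2, 106). refcount(pp2)=4>1 -> COPY to pp5. 6 ppages; refcounts: pp0:2 pp1:4 pp2:3 pp3:1 pp4:1 pp5:1
Op 7: write(P2, v1, 124). refcount(pp1)=4>1 -> COPY to pp6. 7 ppages; refcounts: pp0:2 pp1:3 pp2:3 pp3:1 pp4:1 pp5:1 pp6:1

yes yes yes yes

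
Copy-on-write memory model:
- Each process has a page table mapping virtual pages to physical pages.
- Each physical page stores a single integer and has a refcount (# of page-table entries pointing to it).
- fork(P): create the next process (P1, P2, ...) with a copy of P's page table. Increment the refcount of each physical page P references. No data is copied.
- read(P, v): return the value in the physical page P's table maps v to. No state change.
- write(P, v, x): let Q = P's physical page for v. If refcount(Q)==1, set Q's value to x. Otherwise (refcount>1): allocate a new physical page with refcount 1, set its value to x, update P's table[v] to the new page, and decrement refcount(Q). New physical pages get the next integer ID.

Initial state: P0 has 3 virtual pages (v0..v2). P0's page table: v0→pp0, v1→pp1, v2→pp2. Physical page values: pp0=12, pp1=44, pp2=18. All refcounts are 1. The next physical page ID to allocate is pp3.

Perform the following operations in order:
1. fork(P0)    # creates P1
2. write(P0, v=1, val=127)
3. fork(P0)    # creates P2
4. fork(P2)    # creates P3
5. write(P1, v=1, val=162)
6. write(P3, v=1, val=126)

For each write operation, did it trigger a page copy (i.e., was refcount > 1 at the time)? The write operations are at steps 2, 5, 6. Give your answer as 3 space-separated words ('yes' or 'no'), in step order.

Op 1: fork(P0) -> P1. 3 ppages; refcounts: pp0:2 pp1:2 pp2:2
Op 2: write(P0, v1, 127). refcount(pp1)=2>1 -> COPY to pp3. 4 ppages; refcounts: pp0:2 pp1:1 pp2:2 pp3:1
Op 3: fork(P0) -> P2. 4 ppages; refcounts: pp0:3 pp1:1 pp2:3 pp3:2
Op 4: fork(P2) -> P3. 4 ppages; refcounts: pp0:4 pp1:1 pp2:4 pp3:3
Op 5: write(P1, v1, 162). refcount(pp1)=1 -> write in place. 4 ppages; refcounts: pp0:4 pp1:1 pp2:4 pp3:3
Op 6: write(P3, v1, 126). refcount(pp3)=3>1 -> COPY to pp4. 5 ppages; refcounts: pp0:4 pp1:1 pp2:4 pp3:2 pp4:1

yes no yes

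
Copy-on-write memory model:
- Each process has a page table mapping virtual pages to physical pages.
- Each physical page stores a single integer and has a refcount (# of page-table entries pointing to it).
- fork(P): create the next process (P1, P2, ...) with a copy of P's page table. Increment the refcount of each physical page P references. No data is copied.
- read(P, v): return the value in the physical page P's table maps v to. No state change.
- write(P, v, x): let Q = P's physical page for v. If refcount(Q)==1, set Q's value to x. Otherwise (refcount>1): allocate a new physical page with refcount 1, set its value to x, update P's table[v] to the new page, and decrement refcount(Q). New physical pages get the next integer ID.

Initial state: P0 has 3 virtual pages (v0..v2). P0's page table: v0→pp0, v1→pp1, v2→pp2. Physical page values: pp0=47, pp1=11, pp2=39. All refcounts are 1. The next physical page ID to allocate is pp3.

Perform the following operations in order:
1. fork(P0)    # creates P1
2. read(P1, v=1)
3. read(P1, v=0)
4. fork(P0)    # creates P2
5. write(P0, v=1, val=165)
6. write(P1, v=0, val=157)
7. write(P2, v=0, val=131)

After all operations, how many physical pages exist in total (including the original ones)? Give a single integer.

Answer: 6

Derivation:
Op 1: fork(P0) -> P1. 3 ppages; refcounts: pp0:2 pp1:2 pp2:2
Op 2: read(P1, v1) -> 11. No state change.
Op 3: read(P1, v0) -> 47. No state change.
Op 4: fork(P0) -> P2. 3 ppages; refcounts: pp0:3 pp1:3 pp2:3
Op 5: write(P0, v1, 165). refcount(pp1)=3>1 -> COPY to pp3. 4 ppages; refcounts: pp0:3 pp1:2 pp2:3 pp3:1
Op 6: write(P1, v0, 157). refcount(pp0)=3>1 -> COPY to pp4. 5 ppages; refcounts: pp0:2 pp1:2 pp2:3 pp3:1 pp4:1
Op 7: write(P2, v0, 131). refcount(pp0)=2>1 -> COPY to pp5. 6 ppages; refcounts: pp0:1 pp1:2 pp2:3 pp3:1 pp4:1 pp5:1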